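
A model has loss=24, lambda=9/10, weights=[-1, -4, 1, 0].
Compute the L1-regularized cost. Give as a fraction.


L1 norm = sum(|w|) = 6. J = 24 + 9/10 * 6 = 147/5.

147/5


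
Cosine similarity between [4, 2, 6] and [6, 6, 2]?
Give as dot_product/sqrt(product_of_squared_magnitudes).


dot = 48. |a|^2 = 56, |b|^2 = 76. cos = 48/sqrt(4256).

48/sqrt(4256)


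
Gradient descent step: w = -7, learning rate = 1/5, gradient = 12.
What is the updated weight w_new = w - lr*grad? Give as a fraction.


w_new = -7 - 1/5 * 12 = -7 - 12/5 = -47/5.

-47/5


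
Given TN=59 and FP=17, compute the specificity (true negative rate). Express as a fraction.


Specificity = TN / (TN + FP) = 59 / 76 = 59/76.

59/76


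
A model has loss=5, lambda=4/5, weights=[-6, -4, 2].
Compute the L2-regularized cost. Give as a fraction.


L2 sq norm = sum(w^2) = 56. J = 5 + 4/5 * 56 = 249/5.

249/5


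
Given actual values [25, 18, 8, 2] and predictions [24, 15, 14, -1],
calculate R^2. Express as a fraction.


Mean(y) = 53/4. SS_res = 55. SS_tot = 1259/4. R^2 = 1 - 55/(1259/4) = 1039/1259.

1039/1259


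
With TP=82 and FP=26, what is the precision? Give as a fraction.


Precision = TP / (TP + FP) = 82 / 108 = 41/54.

41/54


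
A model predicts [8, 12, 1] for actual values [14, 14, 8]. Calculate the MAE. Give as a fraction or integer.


MAE = (1/3) * (|14-8|=6 + |14-12|=2 + |8-1|=7). Sum = 15. MAE = 5.

5


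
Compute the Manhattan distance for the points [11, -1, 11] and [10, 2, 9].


d = sum of absolute differences: |11-10|=1 + |-1-2|=3 + |11-9|=2 = 6.

6


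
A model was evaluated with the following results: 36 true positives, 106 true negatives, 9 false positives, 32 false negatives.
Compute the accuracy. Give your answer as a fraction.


Accuracy = (TP + TN) / (TP + TN + FP + FN) = (36 + 106) / 183 = 142/183.

142/183


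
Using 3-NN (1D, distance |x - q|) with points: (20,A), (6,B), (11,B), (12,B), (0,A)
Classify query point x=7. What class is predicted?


Distances: |20-7|=13, |6-7|=1, |11-7|=4, |12-7|=5, |0-7|=7. 3 nearest: (6,B), (11,B), (12,B). Counts: {'B': 3}. Majority class: B.

B


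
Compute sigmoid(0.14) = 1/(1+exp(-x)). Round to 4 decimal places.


sigma(0.14) = 1/(1+e^(-0.14)) = 1/(1+0.869358) = 1/1.869358 = 0.5349.

0.5349


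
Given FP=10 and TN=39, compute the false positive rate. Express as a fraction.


FPR = FP / (FP + TN) = 10 / 49 = 10/49.

10/49


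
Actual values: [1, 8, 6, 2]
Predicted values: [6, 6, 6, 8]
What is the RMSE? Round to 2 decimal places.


MSE = 16.2500. RMSE = sqrt(16.2500) = 4.03.

4.03


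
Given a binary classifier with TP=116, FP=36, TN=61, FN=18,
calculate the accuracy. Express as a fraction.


Accuracy = (TP + TN) / (TP + TN + FP + FN) = (116 + 61) / 231 = 59/77.

59/77


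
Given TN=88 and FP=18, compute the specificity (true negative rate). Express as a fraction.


Specificity = TN / (TN + FP) = 88 / 106 = 44/53.

44/53


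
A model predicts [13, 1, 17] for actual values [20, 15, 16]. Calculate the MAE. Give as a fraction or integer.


MAE = (1/3) * (|20-13|=7 + |15-1|=14 + |16-17|=1). Sum = 22. MAE = 22/3.

22/3


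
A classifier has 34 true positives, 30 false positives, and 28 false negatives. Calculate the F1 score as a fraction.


Precision = 34/64 = 17/32. Recall = 34/62 = 17/31. F1 = 2*P*R/(P+R) = 34/63.

34/63


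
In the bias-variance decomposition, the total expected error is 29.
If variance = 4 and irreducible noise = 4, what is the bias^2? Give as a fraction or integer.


Total error = bias^2 + variance + irreducible noise. So bias^2 = 29 - 4 - 4 = 21.

21


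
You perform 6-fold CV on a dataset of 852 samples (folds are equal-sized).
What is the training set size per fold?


Each validation fold has 852/6 = 142 samples. Training set = 852 - 142 = 710.

710


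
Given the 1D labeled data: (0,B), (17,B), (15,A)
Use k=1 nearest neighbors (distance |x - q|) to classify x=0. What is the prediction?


Distances: |0-0|=0, |17-0|=17, |15-0|=15. 1 nearest: (0,B). Counts: {'B': 1}. Majority class: B.

B


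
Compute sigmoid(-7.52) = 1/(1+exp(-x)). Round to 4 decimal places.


sigma(-7.52) = 1/(1+e^(7.52)) = 1/(1+1844.567294) = 1/1845.567294 = 0.0005.

0.0005


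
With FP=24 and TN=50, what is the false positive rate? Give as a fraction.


FPR = FP / (FP + TN) = 24 / 74 = 12/37.

12/37


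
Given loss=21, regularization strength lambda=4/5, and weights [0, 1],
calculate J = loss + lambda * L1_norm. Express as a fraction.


L1 norm = sum(|w|) = 1. J = 21 + 4/5 * 1 = 109/5.

109/5


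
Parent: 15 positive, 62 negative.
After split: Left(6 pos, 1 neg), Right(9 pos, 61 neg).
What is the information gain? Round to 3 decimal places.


H(parent) = 0.7114. H(left) = 0.5917, H(right) = 0.5535. Weighted = (7/77)*0.5917 + (70/77)*0.5535 = 0.5570. IG = 0.7114 - 0.5570 = 0.1544, which rounds to 0.154.

0.154


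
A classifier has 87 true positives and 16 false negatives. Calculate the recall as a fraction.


Recall = TP / (TP + FN) = 87 / 103 = 87/103.

87/103


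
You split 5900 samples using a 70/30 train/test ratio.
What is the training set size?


Test set = 5900 * 30% = 1770. Training set = 5900 - 1770 = 4130.

4130


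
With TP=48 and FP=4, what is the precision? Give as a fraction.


Precision = TP / (TP + FP) = 48 / 52 = 12/13.

12/13


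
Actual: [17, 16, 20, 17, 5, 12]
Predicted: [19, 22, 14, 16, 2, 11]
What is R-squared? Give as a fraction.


Mean(y) = 29/2. SS_res = 87. SS_tot = 283/2. R^2 = 1 - 87/(283/2) = 109/283.

109/283


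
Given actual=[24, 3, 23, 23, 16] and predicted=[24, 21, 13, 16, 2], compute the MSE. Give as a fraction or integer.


MSE = (1/5) * ((24-24)^2=0 + (3-21)^2=324 + (23-13)^2=100 + (23-16)^2=49 + (16-2)^2=196). Sum = 669. MSE = 669/5.

669/5


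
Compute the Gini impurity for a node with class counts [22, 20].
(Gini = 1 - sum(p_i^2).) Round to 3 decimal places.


Total = 42. Proportions: 22/42, 20/42. sum(p_i^2) = 0.5011. Gini = 1 - 0.5011 = 0.4989, which rounds to 0.499.

0.499


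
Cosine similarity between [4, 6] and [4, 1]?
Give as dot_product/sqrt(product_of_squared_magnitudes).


dot = 22. |a|^2 = 52, |b|^2 = 17. cos = 22/sqrt(884).

22/sqrt(884)


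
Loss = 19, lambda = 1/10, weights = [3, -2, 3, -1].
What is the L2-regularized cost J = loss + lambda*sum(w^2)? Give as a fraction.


L2 sq norm = sum(w^2) = 23. J = 19 + 1/10 * 23 = 213/10.

213/10


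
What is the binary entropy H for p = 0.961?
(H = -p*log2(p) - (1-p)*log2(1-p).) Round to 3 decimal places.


H = -0.961*log2(0.961) - 0.039*log2(0.039) = 0.238.

0.238


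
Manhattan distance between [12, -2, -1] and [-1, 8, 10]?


d = sum of absolute differences: |12--1|=13 + |-2-8|=10 + |-1-10|=11 = 34.

34


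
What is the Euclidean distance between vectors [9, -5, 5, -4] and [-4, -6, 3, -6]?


d = sqrt(sum of squared differences). (9--4)^2=169, (-5--6)^2=1, (5-3)^2=4, (-4--6)^2=4. Sum = 178.

sqrt(178)


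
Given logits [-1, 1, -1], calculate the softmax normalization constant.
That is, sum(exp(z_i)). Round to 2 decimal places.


Denom = e^-1=0.3679 + e^1=2.7183 + e^-1=0.3679. Sum = 3.4541, which rounds to 3.45.

3.45


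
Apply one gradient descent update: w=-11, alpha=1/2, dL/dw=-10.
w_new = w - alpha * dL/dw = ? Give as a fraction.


w_new = -11 - 1/2 * -10 = -11 - -5 = -6.

-6


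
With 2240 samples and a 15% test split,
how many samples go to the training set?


Test set = 2240 * 15% = 336. Training set = 2240 - 336 = 1904.

1904


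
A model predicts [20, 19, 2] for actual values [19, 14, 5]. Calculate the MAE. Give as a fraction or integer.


MAE = (1/3) * (|19-20|=1 + |14-19|=5 + |5-2|=3). Sum = 9. MAE = 3.

3


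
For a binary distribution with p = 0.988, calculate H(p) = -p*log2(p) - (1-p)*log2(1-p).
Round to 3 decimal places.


H = -0.988*log2(0.988) - 0.012*log2(0.012) = 0.094.

0.094


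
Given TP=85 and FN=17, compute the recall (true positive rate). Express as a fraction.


Recall = TP / (TP + FN) = 85 / 102 = 5/6.

5/6


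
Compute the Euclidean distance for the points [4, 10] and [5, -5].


d = sqrt(sum of squared differences). (4-5)^2=1, (10--5)^2=225. Sum = 226.

sqrt(226)


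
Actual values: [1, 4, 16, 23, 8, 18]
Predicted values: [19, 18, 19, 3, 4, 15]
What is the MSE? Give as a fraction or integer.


MSE = (1/6) * ((1-19)^2=324 + (4-18)^2=196 + (16-19)^2=9 + (23-3)^2=400 + (8-4)^2=16 + (18-15)^2=9). Sum = 954. MSE = 159.

159


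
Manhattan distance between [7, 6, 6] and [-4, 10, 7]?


d = sum of absolute differences: |7--4|=11 + |6-10|=4 + |6-7|=1 = 16.

16


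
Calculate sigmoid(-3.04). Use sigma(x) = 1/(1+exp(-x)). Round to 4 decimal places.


sigma(-3.04) = 1/(1+e^(3.04)) = 1/(1+20.905243) = 1/21.905243 = 0.0457.

0.0457


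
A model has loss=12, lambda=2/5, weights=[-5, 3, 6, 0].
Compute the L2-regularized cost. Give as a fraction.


L2 sq norm = sum(w^2) = 70. J = 12 + 2/5 * 70 = 40.

40


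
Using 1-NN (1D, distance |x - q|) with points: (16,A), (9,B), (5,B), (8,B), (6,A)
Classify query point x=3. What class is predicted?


Distances: |16-3|=13, |9-3|=6, |5-3|=2, |8-3|=5, |6-3|=3. 1 nearest: (5,B). Counts: {'B': 1}. Majority class: B.

B


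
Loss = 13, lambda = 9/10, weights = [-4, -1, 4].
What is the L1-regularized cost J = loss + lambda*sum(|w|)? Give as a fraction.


L1 norm = sum(|w|) = 9. J = 13 + 9/10 * 9 = 211/10.

211/10


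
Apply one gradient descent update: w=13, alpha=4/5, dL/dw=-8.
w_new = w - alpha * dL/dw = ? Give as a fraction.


w_new = 13 - 4/5 * -8 = 13 - -32/5 = 97/5.

97/5


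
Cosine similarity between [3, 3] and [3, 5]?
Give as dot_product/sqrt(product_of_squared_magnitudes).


dot = 24. |a|^2 = 18, |b|^2 = 34. cos = 24/sqrt(612).

24/sqrt(612)


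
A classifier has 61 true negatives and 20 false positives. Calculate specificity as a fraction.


Specificity = TN / (TN + FP) = 61 / 81 = 61/81.

61/81


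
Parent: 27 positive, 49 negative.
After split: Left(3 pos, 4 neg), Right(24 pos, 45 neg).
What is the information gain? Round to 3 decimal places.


H(parent) = 0.9387. H(left) = 0.9852, H(right) = 0.9321. Weighted = (7/76)*0.9852 + (69/76)*0.9321 = 0.9370. IG = 0.9387 - 0.9370 = 0.0017, which rounds to 0.002.

0.002


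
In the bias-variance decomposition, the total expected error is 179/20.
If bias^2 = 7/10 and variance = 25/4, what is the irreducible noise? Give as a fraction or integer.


Total error = bias^2 + variance + irreducible noise. So irreducible noise = 179/20 - 7/10 - 25/4 = 2.

2


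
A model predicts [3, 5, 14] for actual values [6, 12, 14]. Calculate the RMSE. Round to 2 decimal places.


MSE = 19.3333. RMSE = sqrt(19.3333) = 4.40.

4.40


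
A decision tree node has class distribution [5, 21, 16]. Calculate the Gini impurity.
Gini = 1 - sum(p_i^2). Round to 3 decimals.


Total = 42. Proportions: 5/42, 21/42, 16/42. sum(p_i^2) = 0.4093. Gini = 1 - 0.4093 = 0.5907, which rounds to 0.591.

0.591


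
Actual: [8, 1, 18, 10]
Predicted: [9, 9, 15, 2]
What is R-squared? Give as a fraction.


Mean(y) = 37/4. SS_res = 138. SS_tot = 587/4. R^2 = 1 - 138/(587/4) = 35/587.

35/587


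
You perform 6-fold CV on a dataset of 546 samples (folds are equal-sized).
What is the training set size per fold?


Each validation fold has 546/6 = 91 samples. Training set = 546 - 91 = 455.

455


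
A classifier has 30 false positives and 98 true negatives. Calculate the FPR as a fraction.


FPR = FP / (FP + TN) = 30 / 128 = 15/64.

15/64


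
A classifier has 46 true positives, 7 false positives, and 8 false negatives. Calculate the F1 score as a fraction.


Precision = 46/53 = 46/53. Recall = 46/54 = 23/27. F1 = 2*P*R/(P+R) = 92/107.

92/107


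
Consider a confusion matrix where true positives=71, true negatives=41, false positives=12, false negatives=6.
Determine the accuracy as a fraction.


Accuracy = (TP + TN) / (TP + TN + FP + FN) = (71 + 41) / 130 = 56/65.

56/65


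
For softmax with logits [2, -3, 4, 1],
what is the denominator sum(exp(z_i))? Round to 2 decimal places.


Denom = e^2=7.3891 + e^-3=0.0498 + e^4=54.5982 + e^1=2.7183. Sum = 64.7554, which rounds to 64.76.

64.76


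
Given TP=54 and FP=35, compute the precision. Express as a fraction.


Precision = TP / (TP + FP) = 54 / 89 = 54/89.

54/89


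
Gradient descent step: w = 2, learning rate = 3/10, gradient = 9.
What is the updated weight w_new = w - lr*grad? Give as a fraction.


w_new = 2 - 3/10 * 9 = 2 - 27/10 = -7/10.

-7/10


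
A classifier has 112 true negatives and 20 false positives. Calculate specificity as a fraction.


Specificity = TN / (TN + FP) = 112 / 132 = 28/33.

28/33


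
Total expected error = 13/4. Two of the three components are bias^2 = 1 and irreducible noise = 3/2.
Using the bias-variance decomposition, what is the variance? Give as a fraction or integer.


Total error = bias^2 + variance + irreducible noise. So variance = 13/4 - 1 - 3/2 = 3/4.

3/4


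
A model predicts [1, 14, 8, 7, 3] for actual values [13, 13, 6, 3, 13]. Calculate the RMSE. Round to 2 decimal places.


MSE = 53.0000. RMSE = sqrt(53.0000) = 7.28.

7.28


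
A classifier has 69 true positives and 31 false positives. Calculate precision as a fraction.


Precision = TP / (TP + FP) = 69 / 100 = 69/100.

69/100


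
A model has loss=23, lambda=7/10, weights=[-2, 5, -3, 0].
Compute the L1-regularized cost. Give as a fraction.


L1 norm = sum(|w|) = 10. J = 23 + 7/10 * 10 = 30.

30


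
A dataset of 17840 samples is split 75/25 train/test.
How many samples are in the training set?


Test set = 17840 * 25% = 4460. Training set = 17840 - 4460 = 13380.

13380


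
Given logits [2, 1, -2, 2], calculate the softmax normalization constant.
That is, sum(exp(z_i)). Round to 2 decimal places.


Denom = e^2=7.3891 + e^1=2.7183 + e^-2=0.1353 + e^2=7.3891. Sum = 17.6318, which rounds to 17.63.

17.63


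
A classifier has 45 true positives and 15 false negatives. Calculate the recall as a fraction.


Recall = TP / (TP + FN) = 45 / 60 = 3/4.

3/4


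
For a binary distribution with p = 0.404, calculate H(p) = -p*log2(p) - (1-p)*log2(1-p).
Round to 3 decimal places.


H = -0.404*log2(0.404) - 0.596*log2(0.596) = 0.973.

0.973


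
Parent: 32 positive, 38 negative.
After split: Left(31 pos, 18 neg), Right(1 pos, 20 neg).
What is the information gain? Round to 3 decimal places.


H(parent) = 0.9947. H(left) = 0.9486, H(right) = 0.2762. Weighted = (49/70)*0.9486 + (21/70)*0.2762 = 0.7469. IG = 0.9947 - 0.7469 = 0.2478, which rounds to 0.248.

0.248


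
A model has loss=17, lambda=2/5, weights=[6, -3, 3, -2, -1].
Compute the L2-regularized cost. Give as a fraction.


L2 sq norm = sum(w^2) = 59. J = 17 + 2/5 * 59 = 203/5.

203/5


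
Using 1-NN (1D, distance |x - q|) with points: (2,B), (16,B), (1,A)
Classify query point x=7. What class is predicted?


Distances: |2-7|=5, |16-7|=9, |1-7|=6. 1 nearest: (2,B). Counts: {'B': 1}. Majority class: B.

B


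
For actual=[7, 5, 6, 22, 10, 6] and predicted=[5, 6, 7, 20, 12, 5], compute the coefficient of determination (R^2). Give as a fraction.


Mean(y) = 28/3. SS_res = 15. SS_tot = 622/3. R^2 = 1 - 15/(622/3) = 577/622.

577/622


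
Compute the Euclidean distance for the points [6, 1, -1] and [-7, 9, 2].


d = sqrt(sum of squared differences). (6--7)^2=169, (1-9)^2=64, (-1-2)^2=9. Sum = 242.

sqrt(242)


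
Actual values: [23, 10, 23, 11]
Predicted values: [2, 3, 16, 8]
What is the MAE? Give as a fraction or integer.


MAE = (1/4) * (|23-2|=21 + |10-3|=7 + |23-16|=7 + |11-8|=3). Sum = 38. MAE = 19/2.

19/2


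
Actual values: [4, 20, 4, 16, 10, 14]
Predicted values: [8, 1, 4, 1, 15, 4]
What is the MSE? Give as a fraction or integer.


MSE = (1/6) * ((4-8)^2=16 + (20-1)^2=361 + (4-4)^2=0 + (16-1)^2=225 + (10-15)^2=25 + (14-4)^2=100). Sum = 727. MSE = 727/6.

727/6


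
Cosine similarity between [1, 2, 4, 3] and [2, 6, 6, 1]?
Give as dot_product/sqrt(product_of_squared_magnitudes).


dot = 41. |a|^2 = 30, |b|^2 = 77. cos = 41/sqrt(2310).

41/sqrt(2310)


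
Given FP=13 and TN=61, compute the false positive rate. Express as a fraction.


FPR = FP / (FP + TN) = 13 / 74 = 13/74.

13/74


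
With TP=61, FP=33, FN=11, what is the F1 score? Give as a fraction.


Precision = 61/94 = 61/94. Recall = 61/72 = 61/72. F1 = 2*P*R/(P+R) = 61/83.

61/83


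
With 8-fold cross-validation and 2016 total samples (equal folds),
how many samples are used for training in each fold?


Each validation fold has 2016/8 = 252 samples. Training set = 2016 - 252 = 1764.

1764


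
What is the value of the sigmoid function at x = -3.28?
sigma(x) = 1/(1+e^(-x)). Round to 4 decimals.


sigma(-3.28) = 1/(1+e^(3.28)) = 1/(1+26.575773) = 1/27.575773 = 0.0363.

0.0363


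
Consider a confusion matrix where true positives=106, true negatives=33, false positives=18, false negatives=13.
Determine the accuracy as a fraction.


Accuracy = (TP + TN) / (TP + TN + FP + FN) = (106 + 33) / 170 = 139/170.

139/170


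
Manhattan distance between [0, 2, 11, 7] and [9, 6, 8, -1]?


d = sum of absolute differences: |0-9|=9 + |2-6|=4 + |11-8|=3 + |7--1|=8 = 24.

24


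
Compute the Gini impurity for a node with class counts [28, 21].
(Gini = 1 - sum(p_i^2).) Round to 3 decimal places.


Total = 49. Proportions: 28/49, 21/49. sum(p_i^2) = 0.5102. Gini = 1 - 0.5102 = 0.4898, which rounds to 0.490.

0.490


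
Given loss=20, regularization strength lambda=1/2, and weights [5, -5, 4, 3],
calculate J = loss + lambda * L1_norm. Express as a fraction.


L1 norm = sum(|w|) = 17. J = 20 + 1/2 * 17 = 57/2.

57/2


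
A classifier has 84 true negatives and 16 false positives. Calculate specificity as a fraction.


Specificity = TN / (TN + FP) = 84 / 100 = 21/25.

21/25


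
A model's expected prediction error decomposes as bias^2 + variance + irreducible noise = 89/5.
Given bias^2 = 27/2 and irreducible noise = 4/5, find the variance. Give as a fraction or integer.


Total error = bias^2 + variance + irreducible noise. So variance = 89/5 - 27/2 - 4/5 = 7/2.

7/2


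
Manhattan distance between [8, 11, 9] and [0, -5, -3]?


d = sum of absolute differences: |8-0|=8 + |11--5|=16 + |9--3|=12 = 36.

36


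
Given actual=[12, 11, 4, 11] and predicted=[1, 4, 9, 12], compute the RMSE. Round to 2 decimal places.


MSE = 49.0000. RMSE = sqrt(49.0000) = 7.00.

7.00


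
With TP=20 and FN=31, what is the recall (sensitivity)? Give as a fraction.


Recall = TP / (TP + FN) = 20 / 51 = 20/51.

20/51


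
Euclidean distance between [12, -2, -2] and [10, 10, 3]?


d = sqrt(sum of squared differences). (12-10)^2=4, (-2-10)^2=144, (-2-3)^2=25. Sum = 173.

sqrt(173)


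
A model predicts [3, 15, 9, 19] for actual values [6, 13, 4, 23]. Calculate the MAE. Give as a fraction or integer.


MAE = (1/4) * (|6-3|=3 + |13-15|=2 + |4-9|=5 + |23-19|=4). Sum = 14. MAE = 7/2.

7/2


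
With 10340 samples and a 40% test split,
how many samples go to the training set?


Test set = 10340 * 40% = 4136. Training set = 10340 - 4136 = 6204.

6204


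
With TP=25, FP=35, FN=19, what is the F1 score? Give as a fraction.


Precision = 25/60 = 5/12. Recall = 25/44 = 25/44. F1 = 2*P*R/(P+R) = 25/52.

25/52


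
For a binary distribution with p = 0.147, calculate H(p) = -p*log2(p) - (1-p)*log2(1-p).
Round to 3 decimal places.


H = -0.147*log2(0.147) - 0.853*log2(0.853) = 0.602.

0.602


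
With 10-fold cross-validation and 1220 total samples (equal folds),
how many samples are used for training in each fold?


Each validation fold has 1220/10 = 122 samples. Training set = 1220 - 122 = 1098.

1098


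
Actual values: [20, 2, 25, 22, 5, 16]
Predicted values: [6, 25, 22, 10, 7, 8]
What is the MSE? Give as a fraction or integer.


MSE = (1/6) * ((20-6)^2=196 + (2-25)^2=529 + (25-22)^2=9 + (22-10)^2=144 + (5-7)^2=4 + (16-8)^2=64). Sum = 946. MSE = 473/3.

473/3


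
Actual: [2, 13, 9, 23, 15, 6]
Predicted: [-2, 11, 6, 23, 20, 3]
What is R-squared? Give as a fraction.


Mean(y) = 34/3. SS_res = 63. SS_tot = 820/3. R^2 = 1 - 63/(820/3) = 631/820.

631/820


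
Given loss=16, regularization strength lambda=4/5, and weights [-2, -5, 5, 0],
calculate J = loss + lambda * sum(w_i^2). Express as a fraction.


L2 sq norm = sum(w^2) = 54. J = 16 + 4/5 * 54 = 296/5.

296/5


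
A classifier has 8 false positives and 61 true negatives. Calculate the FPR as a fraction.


FPR = FP / (FP + TN) = 8 / 69 = 8/69.

8/69


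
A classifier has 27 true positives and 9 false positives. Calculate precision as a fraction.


Precision = TP / (TP + FP) = 27 / 36 = 3/4.

3/4


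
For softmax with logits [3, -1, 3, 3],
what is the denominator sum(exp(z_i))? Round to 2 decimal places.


Denom = e^3=20.0855 + e^-1=0.3679 + e^3=20.0855 + e^3=20.0855. Sum = 60.6244, which rounds to 60.62.

60.62


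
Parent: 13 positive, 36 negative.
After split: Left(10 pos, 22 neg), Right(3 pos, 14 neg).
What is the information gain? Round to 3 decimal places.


H(parent) = 0.8346. H(left) = 0.8960, H(right) = 0.6723. Weighted = (32/49)*0.8960 + (17/49)*0.6723 = 0.8184. IG = 0.8346 - 0.8184 = 0.0162, which rounds to 0.016.

0.016


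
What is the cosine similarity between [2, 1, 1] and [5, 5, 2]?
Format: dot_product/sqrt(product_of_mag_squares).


dot = 17. |a|^2 = 6, |b|^2 = 54. cos = 17/sqrt(324).

17/sqrt(324)


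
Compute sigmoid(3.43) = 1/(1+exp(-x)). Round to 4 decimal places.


sigma(3.43) = 1/(1+e^(-3.43)) = 1/(1+0.032387) = 1/1.032387 = 0.9686.

0.9686


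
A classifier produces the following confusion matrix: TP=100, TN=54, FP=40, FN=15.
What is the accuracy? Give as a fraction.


Accuracy = (TP + TN) / (TP + TN + FP + FN) = (100 + 54) / 209 = 14/19.

14/19


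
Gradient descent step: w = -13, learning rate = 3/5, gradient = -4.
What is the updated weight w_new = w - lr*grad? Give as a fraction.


w_new = -13 - 3/5 * -4 = -13 - -12/5 = -53/5.

-53/5


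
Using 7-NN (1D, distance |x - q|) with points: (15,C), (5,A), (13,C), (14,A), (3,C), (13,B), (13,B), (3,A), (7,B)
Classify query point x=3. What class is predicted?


Distances: |15-3|=12, |5-3|=2, |13-3|=10, |14-3|=11, |3-3|=0, |13-3|=10, |13-3|=10, |3-3|=0, |7-3|=4. 7 nearest: (3,A), (3,C), (5,A), (7,B), (13,B), (13,B), (13,C). Counts: {'A': 2, 'C': 2, 'B': 3}. Majority class: B.

B


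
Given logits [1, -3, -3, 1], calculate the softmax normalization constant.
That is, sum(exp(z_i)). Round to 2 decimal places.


Denom = e^1=2.7183 + e^-3=0.0498 + e^-3=0.0498 + e^1=2.7183. Sum = 5.5362, which rounds to 5.54.

5.54


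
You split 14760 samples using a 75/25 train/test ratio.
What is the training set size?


Test set = 14760 * 25% = 3690. Training set = 14760 - 3690 = 11070.

11070


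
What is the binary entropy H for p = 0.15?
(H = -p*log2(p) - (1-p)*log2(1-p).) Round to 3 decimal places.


H = -0.15*log2(0.15) - 0.85*log2(0.85) = 0.610.

0.610


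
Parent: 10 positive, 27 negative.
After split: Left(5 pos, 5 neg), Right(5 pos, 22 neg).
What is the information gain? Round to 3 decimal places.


H(parent) = 0.8419. H(left) = 1.0000, H(right) = 0.6913. Weighted = (10/37)*1.0000 + (27/37)*0.6913 = 0.7747. IG = 0.8419 - 0.7747 = 0.0672, which rounds to 0.067.

0.067


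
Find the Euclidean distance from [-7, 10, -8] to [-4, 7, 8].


d = sqrt(sum of squared differences). (-7--4)^2=9, (10-7)^2=9, (-8-8)^2=256. Sum = 274.

sqrt(274)


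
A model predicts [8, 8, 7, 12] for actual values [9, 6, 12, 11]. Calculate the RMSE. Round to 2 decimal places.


MSE = 7.7500. RMSE = sqrt(7.7500) = 2.78.

2.78


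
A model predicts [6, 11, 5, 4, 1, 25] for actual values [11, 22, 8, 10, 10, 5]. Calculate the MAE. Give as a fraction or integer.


MAE = (1/6) * (|11-6|=5 + |22-11|=11 + |8-5|=3 + |10-4|=6 + |10-1|=9 + |5-25|=20). Sum = 54. MAE = 9.

9


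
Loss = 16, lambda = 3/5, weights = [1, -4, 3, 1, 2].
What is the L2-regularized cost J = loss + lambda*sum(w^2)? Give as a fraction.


L2 sq norm = sum(w^2) = 31. J = 16 + 3/5 * 31 = 173/5.

173/5


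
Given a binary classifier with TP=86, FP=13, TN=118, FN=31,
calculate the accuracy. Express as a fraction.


Accuracy = (TP + TN) / (TP + TN + FP + FN) = (86 + 118) / 248 = 51/62.

51/62


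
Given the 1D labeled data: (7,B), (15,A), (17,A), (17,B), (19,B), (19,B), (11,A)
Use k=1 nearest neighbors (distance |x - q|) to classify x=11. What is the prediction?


Distances: |7-11|=4, |15-11|=4, |17-11|=6, |17-11|=6, |19-11|=8, |19-11|=8, |11-11|=0. 1 nearest: (11,A). Counts: {'A': 1}. Majority class: A.

A


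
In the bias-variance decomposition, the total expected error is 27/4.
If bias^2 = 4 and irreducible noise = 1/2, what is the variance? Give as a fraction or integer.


Total error = bias^2 + variance + irreducible noise. So variance = 27/4 - 4 - 1/2 = 9/4.

9/4


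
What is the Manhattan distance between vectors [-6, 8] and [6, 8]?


d = sum of absolute differences: |-6-6|=12 + |8-8|=0 = 12.

12


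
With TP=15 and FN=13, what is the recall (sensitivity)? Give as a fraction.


Recall = TP / (TP + FN) = 15 / 28 = 15/28.

15/28


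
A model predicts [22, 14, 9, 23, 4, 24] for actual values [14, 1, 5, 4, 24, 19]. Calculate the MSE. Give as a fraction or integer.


MSE = (1/6) * ((14-22)^2=64 + (1-14)^2=169 + (5-9)^2=16 + (4-23)^2=361 + (24-4)^2=400 + (19-24)^2=25). Sum = 1035. MSE = 345/2.

345/2


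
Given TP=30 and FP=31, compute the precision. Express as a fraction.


Precision = TP / (TP + FP) = 30 / 61 = 30/61.

30/61


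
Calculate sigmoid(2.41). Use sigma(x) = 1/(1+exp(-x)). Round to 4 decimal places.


sigma(2.41) = 1/(1+e^(-2.41)) = 1/(1+0.089815) = 1/1.089815 = 0.9176.

0.9176


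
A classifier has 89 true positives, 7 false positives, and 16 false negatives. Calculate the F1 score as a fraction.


Precision = 89/96 = 89/96. Recall = 89/105 = 89/105. F1 = 2*P*R/(P+R) = 178/201.

178/201


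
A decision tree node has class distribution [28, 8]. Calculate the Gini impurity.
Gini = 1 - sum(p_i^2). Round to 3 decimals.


Total = 36. Proportions: 28/36, 8/36. sum(p_i^2) = 0.6543. Gini = 1 - 0.6543 = 0.3457, which rounds to 0.346.

0.346


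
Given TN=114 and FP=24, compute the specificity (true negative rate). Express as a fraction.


Specificity = TN / (TN + FP) = 114 / 138 = 19/23.

19/23


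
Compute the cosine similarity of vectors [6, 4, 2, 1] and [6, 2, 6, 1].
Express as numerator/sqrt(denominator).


dot = 57. |a|^2 = 57, |b|^2 = 77. cos = 57/sqrt(4389).

57/sqrt(4389)


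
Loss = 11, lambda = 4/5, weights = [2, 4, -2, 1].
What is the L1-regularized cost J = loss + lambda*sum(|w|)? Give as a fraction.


L1 norm = sum(|w|) = 9. J = 11 + 4/5 * 9 = 91/5.

91/5


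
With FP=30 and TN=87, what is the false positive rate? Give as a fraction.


FPR = FP / (FP + TN) = 30 / 117 = 10/39.

10/39


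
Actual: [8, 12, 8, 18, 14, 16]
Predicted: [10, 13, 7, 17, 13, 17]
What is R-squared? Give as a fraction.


Mean(y) = 38/3. SS_res = 9. SS_tot = 256/3. R^2 = 1 - 9/(256/3) = 229/256.

229/256


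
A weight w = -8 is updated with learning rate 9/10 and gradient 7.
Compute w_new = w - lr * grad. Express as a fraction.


w_new = -8 - 9/10 * 7 = -8 - 63/10 = -143/10.

-143/10


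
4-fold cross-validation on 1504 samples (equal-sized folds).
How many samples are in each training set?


Each validation fold has 1504/4 = 376 samples. Training set = 1504 - 376 = 1128.

1128


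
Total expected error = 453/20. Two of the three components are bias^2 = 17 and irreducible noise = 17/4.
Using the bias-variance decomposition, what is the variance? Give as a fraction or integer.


Total error = bias^2 + variance + irreducible noise. So variance = 453/20 - 17 - 17/4 = 7/5.

7/5


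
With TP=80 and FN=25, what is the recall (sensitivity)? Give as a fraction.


Recall = TP / (TP + FN) = 80 / 105 = 16/21.

16/21


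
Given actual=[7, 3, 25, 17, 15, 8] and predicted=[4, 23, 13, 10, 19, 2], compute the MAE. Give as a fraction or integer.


MAE = (1/6) * (|7-4|=3 + |3-23|=20 + |25-13|=12 + |17-10|=7 + |15-19|=4 + |8-2|=6). Sum = 52. MAE = 26/3.

26/3


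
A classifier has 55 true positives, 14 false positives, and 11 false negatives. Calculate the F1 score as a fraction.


Precision = 55/69 = 55/69. Recall = 55/66 = 5/6. F1 = 2*P*R/(P+R) = 22/27.

22/27


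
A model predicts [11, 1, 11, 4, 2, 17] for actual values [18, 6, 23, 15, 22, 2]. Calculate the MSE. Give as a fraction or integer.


MSE = (1/6) * ((18-11)^2=49 + (6-1)^2=25 + (23-11)^2=144 + (15-4)^2=121 + (22-2)^2=400 + (2-17)^2=225). Sum = 964. MSE = 482/3.

482/3


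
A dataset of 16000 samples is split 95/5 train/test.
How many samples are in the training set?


Test set = 16000 * 5% = 800. Training set = 16000 - 800 = 15200.

15200


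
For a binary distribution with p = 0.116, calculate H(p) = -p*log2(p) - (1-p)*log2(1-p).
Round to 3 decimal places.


H = -0.116*log2(0.116) - 0.884*log2(0.884) = 0.518.

0.518


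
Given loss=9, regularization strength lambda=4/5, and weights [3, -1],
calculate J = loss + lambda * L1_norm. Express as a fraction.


L1 norm = sum(|w|) = 4. J = 9 + 4/5 * 4 = 61/5.

61/5


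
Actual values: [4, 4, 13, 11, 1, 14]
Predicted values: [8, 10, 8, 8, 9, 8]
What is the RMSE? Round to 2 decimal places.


MSE = 31.0000. RMSE = sqrt(31.0000) = 5.57.

5.57


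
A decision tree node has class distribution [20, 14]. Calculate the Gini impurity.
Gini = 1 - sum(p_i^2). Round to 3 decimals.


Total = 34. Proportions: 20/34, 14/34. sum(p_i^2) = 0.5156. Gini = 1 - 0.5156 = 0.4844, which rounds to 0.484.

0.484


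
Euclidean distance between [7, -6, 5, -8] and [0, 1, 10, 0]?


d = sqrt(sum of squared differences). (7-0)^2=49, (-6-1)^2=49, (5-10)^2=25, (-8-0)^2=64. Sum = 187.

sqrt(187)


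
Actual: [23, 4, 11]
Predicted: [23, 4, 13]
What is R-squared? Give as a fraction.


Mean(y) = 38/3. SS_res = 4. SS_tot = 554/3. R^2 = 1 - 4/(554/3) = 271/277.

271/277


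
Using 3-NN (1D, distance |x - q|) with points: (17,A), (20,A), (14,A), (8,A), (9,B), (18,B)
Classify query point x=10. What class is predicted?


Distances: |17-10|=7, |20-10|=10, |14-10|=4, |8-10|=2, |9-10|=1, |18-10|=8. 3 nearest: (9,B), (8,A), (14,A). Counts: {'B': 1, 'A': 2}. Majority class: A.

A


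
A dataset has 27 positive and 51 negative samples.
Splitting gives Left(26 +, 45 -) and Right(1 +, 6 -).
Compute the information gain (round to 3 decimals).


H(parent) = 0.9306. H(left) = 0.9477, H(right) = 0.5917. Weighted = (71/78)*0.9477 + (7/78)*0.5917 = 0.9158. IG = 0.9306 - 0.9158 = 0.0148, which rounds to 0.015.

0.015


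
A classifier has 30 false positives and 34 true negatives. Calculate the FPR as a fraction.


FPR = FP / (FP + TN) = 30 / 64 = 15/32.

15/32


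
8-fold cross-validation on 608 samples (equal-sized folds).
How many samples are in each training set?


Each validation fold has 608/8 = 76 samples. Training set = 608 - 76 = 532.

532


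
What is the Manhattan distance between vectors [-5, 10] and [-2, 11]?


d = sum of absolute differences: |-5--2|=3 + |10-11|=1 = 4.

4


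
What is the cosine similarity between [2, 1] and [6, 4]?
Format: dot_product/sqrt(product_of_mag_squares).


dot = 16. |a|^2 = 5, |b|^2 = 52. cos = 16/sqrt(260).

16/sqrt(260)


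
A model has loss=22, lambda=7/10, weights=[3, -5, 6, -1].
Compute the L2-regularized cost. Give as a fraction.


L2 sq norm = sum(w^2) = 71. J = 22 + 7/10 * 71 = 717/10.

717/10


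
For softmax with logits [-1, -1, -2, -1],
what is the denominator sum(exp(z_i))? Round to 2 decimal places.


Denom = e^-1=0.3679 + e^-1=0.3679 + e^-2=0.1353 + e^-1=0.3679. Sum = 1.2390, which rounds to 1.24.

1.24


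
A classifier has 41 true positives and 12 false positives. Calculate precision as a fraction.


Precision = TP / (TP + FP) = 41 / 53 = 41/53.

41/53


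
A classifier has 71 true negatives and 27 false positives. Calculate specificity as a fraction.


Specificity = TN / (TN + FP) = 71 / 98 = 71/98.

71/98


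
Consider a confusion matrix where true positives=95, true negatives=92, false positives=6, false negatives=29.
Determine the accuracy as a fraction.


Accuracy = (TP + TN) / (TP + TN + FP + FN) = (95 + 92) / 222 = 187/222.

187/222


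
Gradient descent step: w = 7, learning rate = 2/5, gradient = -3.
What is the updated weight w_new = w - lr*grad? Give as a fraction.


w_new = 7 - 2/5 * -3 = 7 - -6/5 = 41/5.

41/5


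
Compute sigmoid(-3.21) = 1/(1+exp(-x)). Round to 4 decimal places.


sigma(-3.21) = 1/(1+e^(3.21)) = 1/(1+24.779086) = 1/25.779086 = 0.0388.

0.0388


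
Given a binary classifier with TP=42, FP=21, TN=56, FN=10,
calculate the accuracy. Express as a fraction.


Accuracy = (TP + TN) / (TP + TN + FP + FN) = (42 + 56) / 129 = 98/129.

98/129


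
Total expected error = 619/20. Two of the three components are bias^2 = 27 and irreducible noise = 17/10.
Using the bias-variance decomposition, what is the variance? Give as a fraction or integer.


Total error = bias^2 + variance + irreducible noise. So variance = 619/20 - 27 - 17/10 = 9/4.

9/4


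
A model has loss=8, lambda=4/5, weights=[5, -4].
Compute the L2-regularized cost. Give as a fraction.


L2 sq norm = sum(w^2) = 41. J = 8 + 4/5 * 41 = 204/5.

204/5


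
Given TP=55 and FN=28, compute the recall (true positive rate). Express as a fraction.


Recall = TP / (TP + FN) = 55 / 83 = 55/83.

55/83


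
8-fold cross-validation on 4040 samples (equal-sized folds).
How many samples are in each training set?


Each validation fold has 4040/8 = 505 samples. Training set = 4040 - 505 = 3535.

3535


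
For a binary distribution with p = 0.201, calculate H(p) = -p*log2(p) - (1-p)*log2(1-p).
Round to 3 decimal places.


H = -0.201*log2(0.201) - 0.799*log2(0.799) = 0.724.

0.724


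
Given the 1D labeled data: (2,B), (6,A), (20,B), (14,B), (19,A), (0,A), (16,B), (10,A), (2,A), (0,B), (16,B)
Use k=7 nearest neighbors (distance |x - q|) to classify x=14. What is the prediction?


Distances: |2-14|=12, |6-14|=8, |20-14|=6, |14-14|=0, |19-14|=5, |0-14|=14, |16-14|=2, |10-14|=4, |2-14|=12, |0-14|=14, |16-14|=2. 7 nearest: (14,B), (16,B), (16,B), (10,A), (19,A), (20,B), (6,A). Counts: {'B': 4, 'A': 3}. Majority class: B.

B


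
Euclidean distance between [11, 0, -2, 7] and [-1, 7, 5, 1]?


d = sqrt(sum of squared differences). (11--1)^2=144, (0-7)^2=49, (-2-5)^2=49, (7-1)^2=36. Sum = 278.

sqrt(278)


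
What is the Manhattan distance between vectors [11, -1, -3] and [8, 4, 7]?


d = sum of absolute differences: |11-8|=3 + |-1-4|=5 + |-3-7|=10 = 18.

18


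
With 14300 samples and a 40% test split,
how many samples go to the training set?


Test set = 14300 * 40% = 5720. Training set = 14300 - 5720 = 8580.

8580


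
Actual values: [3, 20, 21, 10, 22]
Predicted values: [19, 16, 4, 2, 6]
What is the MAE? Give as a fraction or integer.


MAE = (1/5) * (|3-19|=16 + |20-16|=4 + |21-4|=17 + |10-2|=8 + |22-6|=16). Sum = 61. MAE = 61/5.

61/5


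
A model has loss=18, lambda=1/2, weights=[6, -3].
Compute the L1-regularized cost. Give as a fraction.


L1 norm = sum(|w|) = 9. J = 18 + 1/2 * 9 = 45/2.

45/2


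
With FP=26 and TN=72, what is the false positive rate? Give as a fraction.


FPR = FP / (FP + TN) = 26 / 98 = 13/49.

13/49


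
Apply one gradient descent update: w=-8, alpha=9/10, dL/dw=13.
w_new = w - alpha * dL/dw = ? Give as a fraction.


w_new = -8 - 9/10 * 13 = -8 - 117/10 = -197/10.

-197/10


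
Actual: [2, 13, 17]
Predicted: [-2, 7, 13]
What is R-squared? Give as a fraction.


Mean(y) = 32/3. SS_res = 68. SS_tot = 362/3. R^2 = 1 - 68/(362/3) = 79/181.

79/181


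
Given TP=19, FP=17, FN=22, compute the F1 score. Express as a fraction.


Precision = 19/36 = 19/36. Recall = 19/41 = 19/41. F1 = 2*P*R/(P+R) = 38/77.

38/77


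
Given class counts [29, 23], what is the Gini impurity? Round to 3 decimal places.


Total = 52. Proportions: 29/52, 23/52. sum(p_i^2) = 0.5067. Gini = 1 - 0.5067 = 0.4933, which rounds to 0.493.

0.493


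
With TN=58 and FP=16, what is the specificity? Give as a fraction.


Specificity = TN / (TN + FP) = 58 / 74 = 29/37.

29/37


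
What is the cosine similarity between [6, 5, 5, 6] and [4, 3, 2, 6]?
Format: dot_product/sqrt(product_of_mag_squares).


dot = 85. |a|^2 = 122, |b|^2 = 65. cos = 85/sqrt(7930).

85/sqrt(7930)


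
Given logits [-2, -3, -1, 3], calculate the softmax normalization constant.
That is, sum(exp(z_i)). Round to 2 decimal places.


Denom = e^-2=0.1353 + e^-3=0.0498 + e^-1=0.3679 + e^3=20.0855. Sum = 20.6385, which rounds to 20.64.

20.64


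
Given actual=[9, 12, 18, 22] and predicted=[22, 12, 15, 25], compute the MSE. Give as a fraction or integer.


MSE = (1/4) * ((9-22)^2=169 + (12-12)^2=0 + (18-15)^2=9 + (22-25)^2=9). Sum = 187. MSE = 187/4.

187/4


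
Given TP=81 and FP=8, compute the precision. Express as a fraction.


Precision = TP / (TP + FP) = 81 / 89 = 81/89.

81/89


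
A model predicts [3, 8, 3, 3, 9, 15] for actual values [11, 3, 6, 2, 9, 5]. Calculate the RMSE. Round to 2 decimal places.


MSE = 33.1667. RMSE = sqrt(33.1667) = 5.76.

5.76


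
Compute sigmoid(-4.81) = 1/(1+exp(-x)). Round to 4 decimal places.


sigma(-4.81) = 1/(1+e^(4.81)) = 1/(1+122.731618) = 1/123.731618 = 0.0081.

0.0081


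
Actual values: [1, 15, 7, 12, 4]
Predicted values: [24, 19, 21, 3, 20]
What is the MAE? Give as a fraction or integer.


MAE = (1/5) * (|1-24|=23 + |15-19|=4 + |7-21|=14 + |12-3|=9 + |4-20|=16). Sum = 66. MAE = 66/5.

66/5


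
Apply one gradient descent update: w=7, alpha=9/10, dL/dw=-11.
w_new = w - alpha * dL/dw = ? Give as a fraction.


w_new = 7 - 9/10 * -11 = 7 - -99/10 = 169/10.

169/10


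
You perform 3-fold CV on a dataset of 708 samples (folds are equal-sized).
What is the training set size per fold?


Each validation fold has 708/3 = 236 samples. Training set = 708 - 236 = 472.

472


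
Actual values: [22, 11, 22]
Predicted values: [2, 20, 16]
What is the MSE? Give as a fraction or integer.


MSE = (1/3) * ((22-2)^2=400 + (11-20)^2=81 + (22-16)^2=36). Sum = 517. MSE = 517/3.

517/3


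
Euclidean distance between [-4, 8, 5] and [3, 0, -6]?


d = sqrt(sum of squared differences). (-4-3)^2=49, (8-0)^2=64, (5--6)^2=121. Sum = 234.

sqrt(234)


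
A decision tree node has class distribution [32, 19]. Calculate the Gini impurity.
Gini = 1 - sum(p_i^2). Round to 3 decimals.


Total = 51. Proportions: 32/51, 19/51. sum(p_i^2) = 0.5325. Gini = 1 - 0.5325 = 0.4675, which rounds to 0.468.

0.468


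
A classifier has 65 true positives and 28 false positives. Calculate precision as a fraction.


Precision = TP / (TP + FP) = 65 / 93 = 65/93.

65/93


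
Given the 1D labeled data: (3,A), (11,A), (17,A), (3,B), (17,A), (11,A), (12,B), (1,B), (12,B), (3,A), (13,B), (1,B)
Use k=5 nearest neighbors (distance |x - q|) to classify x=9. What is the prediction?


Distances: |3-9|=6, |11-9|=2, |17-9|=8, |3-9|=6, |17-9|=8, |11-9|=2, |12-9|=3, |1-9|=8, |12-9|=3, |3-9|=6, |13-9|=4, |1-9|=8. 5 nearest: (11,A), (11,A), (12,B), (12,B), (13,B). Counts: {'A': 2, 'B': 3}. Majority class: B.

B
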